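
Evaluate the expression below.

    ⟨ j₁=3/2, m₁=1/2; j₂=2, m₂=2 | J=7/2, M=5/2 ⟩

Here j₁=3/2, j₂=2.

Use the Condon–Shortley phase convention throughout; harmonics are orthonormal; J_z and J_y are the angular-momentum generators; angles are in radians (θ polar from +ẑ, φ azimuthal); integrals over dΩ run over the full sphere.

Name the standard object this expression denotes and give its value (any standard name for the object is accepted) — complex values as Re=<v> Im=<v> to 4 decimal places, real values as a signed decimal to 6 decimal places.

Clebsch–Gordan coefficient, +√(3/7) ≈ +0.654654

This is a Clebsch–Gordan (vector-coupling) coefficient.
√[8·0!3!4!/8! · 2!1!4!0!6!1!] = √(6912/7)
  +(−1)^0/∏(0,0,1,4,2,0)! = 1/48  (running 1/48)
⟨..|..⟩ = √(6912/7)·(1/48) = +0.654654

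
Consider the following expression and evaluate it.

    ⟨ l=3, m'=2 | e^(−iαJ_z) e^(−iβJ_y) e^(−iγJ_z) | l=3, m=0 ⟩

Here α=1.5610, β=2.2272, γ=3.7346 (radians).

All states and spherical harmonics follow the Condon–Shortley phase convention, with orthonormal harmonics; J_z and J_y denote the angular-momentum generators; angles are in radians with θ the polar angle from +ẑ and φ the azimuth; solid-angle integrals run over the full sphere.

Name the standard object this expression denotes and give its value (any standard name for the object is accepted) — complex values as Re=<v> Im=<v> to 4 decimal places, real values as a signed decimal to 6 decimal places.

Wigner D-matrix element, Re=0.5243 Im=0.0103

This is a Wigner D-matrix element — the rotation-matrix element ⟨l m'| R(α,β,γ) |l m⟩ in the angular-momentum basis.
D^3_{2,0}(1.5610,2.2272,3.7346) = e^{-i·2·1.5610}·d^3_{2,0}(2.2272)·e^{-i·0·3.7346}. Compute d first:
With c≡cos(β/2)=0.441434 and s≡sin(β/2)=0.897294, N=[120·1·6·6]^{1/2}=65.726707
Admissible k: 0..1 (factorial args all ≥0)
  k=0: (−1)^2·65.7267/(12)·0.4414^4·0.8973^2 = +0.167453
  k=1: (−1)^3·65.7267/(12)·0.4414^2·0.8973^4 = -0.691880
d^3_{2,0}(2.2272) = +0.167453 -0.691880 = -0.524427
Attach z-rotation phases: D = e^{-i(2)(1.5610)}·(-0.524427)·e^{-i(0)(3.7346)} = +0.524326+0.010274i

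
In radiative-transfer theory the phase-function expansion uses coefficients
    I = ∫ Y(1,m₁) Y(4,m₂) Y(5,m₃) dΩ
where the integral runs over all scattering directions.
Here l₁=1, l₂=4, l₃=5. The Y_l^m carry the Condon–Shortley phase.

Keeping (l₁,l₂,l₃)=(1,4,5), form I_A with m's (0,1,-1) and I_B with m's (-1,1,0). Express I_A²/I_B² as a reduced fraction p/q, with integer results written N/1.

l's match ⇒ only the (l;m) 3-j factors differ between A and B.
A: triangle coeff Δ(1,4,5) = 1/495; Σ_t [0,0]: t=0:+1/720 = 1/720; (3j)²=8/165 [(1 4 5; 0 1 -1)], sign=+1
B: triangle coeff Δ(1,4,5) = 1/495; Σ_t [0,0]: t=0:+1/1440 = 1/1440; (3j)²=2/99 [(1 4 5; -1 1 0)], sign=-1
I_A²/I_B² = (8/165)/(2/99) = 12/5

12/5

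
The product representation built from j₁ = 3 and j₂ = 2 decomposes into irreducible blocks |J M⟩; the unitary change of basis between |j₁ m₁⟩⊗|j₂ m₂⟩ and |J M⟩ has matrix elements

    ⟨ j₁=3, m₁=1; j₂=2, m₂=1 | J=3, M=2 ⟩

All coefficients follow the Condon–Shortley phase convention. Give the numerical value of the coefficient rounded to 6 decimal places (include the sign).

-0.500000  (= −√(1/4))

√[7·2!4!2!/9! · 4!2!3!1!5!1!] = √(64)
  +(−1)^1/∏(1,1,1,2,3,0)! = -1/12  (running -1/12)
  +(−1)^2/∏(2,0,0,1,4,1)! = 1/48  (running -1/16)
⟨..|..⟩ = √(64)·(-1/16) = -0.500000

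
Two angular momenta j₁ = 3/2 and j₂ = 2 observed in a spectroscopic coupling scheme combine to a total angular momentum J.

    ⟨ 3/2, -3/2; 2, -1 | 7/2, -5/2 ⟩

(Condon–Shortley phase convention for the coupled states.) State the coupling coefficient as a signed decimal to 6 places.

j₁+j₂−J=0  J+j₁−j₂=3  J−j₁+j₂=4  j₁+j₂+J+1=8
(j₁±m₁, j₂±m₂, J±M) = (0,3,1,3,1,6)
P² = 5184/7
sum k=0..0:
  [0] +1/36 = 1/36
S = 1/36
C² = P²·S² = 4/7 ; C = +0.755929

+√(4/7) ≈ +0.755929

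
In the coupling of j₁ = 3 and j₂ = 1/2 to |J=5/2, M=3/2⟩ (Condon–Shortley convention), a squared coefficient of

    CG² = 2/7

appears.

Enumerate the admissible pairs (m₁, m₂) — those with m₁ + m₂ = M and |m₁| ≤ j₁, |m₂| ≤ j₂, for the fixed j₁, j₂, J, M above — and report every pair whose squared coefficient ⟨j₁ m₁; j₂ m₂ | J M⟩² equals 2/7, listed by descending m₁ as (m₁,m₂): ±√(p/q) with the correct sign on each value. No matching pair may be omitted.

(1,1/2): −√(2/7)

Admissible pairs with m₁+m₂ = M = 3/2: (1,1/2), (2,-1/2)
  (m₁,m₂)=(2,-1/2): CG² = 5/7, CG = +√(5/7)
  (m₁,m₂)=(1,1/2): CG² = 2/7, CG = −√(2/7)   ← matches the target
Pairs with CG² = 2/7: (1,1/2): −√(2/7)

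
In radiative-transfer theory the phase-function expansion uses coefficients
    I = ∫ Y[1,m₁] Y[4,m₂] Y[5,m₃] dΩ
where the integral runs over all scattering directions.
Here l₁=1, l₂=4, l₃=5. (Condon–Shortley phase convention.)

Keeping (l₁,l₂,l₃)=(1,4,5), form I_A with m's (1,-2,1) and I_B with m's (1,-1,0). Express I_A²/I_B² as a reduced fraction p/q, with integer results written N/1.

3/5

Same 1,4,5: normalisation and zero-m 3j drop out of the ratio.
A: Δ: 0! 2! 8! / 11! → 1/495; sum: t=0:+1/2880 = 1/2880; 3j²(1 4 5; 1 -2 1) = Δ·Π!·Σ² = 2/165  (sign +1)
B: Δ: 0! 2! 8! / 11! → 1/495; sum: t=0:+1/1440 = 1/1440; 3j²(1 4 5; 1 -1 0) = Δ·Π!·Σ² = 2/99  (sign -1)
I_A²/I_B² = (2/165)/(2/99) = 3/5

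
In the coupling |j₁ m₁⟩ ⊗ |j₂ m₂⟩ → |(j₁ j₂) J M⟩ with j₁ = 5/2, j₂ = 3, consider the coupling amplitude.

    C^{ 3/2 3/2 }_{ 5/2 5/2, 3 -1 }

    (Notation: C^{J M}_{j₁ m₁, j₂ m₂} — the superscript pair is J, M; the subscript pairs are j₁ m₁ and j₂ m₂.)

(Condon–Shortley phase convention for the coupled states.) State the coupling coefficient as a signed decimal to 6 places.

j₁+j₂−J=4  J+j₁−j₂=1  J−j₁+j₂=2  j₁+j₂+J+1=8
(j₁±m₁, j₂±m₂, J±M) = (5,0,2,4,3,0)
P² = 1152/7
sum k=0..0:
  [0] +1/48 = 1/48
S = 1/48
C² = P²·S² = 1/14 ; C = +0.267261

+√(1/14) = +0.267261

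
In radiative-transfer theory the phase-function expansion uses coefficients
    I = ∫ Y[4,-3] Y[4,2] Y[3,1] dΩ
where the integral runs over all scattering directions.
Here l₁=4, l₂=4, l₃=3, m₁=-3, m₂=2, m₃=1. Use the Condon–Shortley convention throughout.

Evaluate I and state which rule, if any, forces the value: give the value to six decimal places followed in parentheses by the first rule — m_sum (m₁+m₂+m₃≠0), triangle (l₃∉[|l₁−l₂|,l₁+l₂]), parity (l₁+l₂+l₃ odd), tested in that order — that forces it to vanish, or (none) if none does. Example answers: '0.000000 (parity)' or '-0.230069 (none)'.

L=11 odd ⇒ parity kills the (l;000) factor ⇒ I = 0

0.000000 (parity)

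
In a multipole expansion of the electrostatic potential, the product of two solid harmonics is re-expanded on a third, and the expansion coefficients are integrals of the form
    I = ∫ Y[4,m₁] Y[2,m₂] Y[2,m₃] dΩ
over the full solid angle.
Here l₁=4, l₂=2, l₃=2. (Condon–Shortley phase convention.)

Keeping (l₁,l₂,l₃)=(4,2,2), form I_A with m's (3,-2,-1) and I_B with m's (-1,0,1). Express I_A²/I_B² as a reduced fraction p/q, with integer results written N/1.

Shared (l₁,l₂,l₃)=(4,2,2): N and (l;000)² cancel in I_A²/I_B².
A: Δ = 4!·4!·0!/9! = 1/630; Racah Σ t=0..0: t=0:+1/144 = 1/144; ⇒ 3j(4 2 2; 3 -2 -1)² = 1/18, sgn -1
B: Δ = 4!·4!·0!/9! = 1/630; Racah Σ t=2..2: t=2:+1/24 = 1/24; ⇒ 3j(4 2 2; -1 0 1)² = 1/21, sgn -1
I_A²/I_B² = (1/18)/(1/21) = 7/6

7/6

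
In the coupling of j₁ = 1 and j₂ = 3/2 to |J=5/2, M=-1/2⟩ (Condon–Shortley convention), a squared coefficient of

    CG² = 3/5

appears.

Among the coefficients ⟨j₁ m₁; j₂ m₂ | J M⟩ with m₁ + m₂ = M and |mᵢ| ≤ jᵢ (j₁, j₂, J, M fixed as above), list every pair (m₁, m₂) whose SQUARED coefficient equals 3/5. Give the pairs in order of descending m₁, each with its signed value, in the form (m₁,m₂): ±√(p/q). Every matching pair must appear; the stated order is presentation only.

Admissible pairs with m₁+m₂ = M = -1/2: (-1,1/2), (0,-1/2), (1,-3/2)
  (m₁,m₂)=(1,-3/2): CG² = 1/10, CG = +√(1/10)
  (m₁,m₂)=(0,-1/2): CG² = 3/5, CG = +√(3/5)   ← matches the target
  (m₁,m₂)=(-1,1/2): CG² = 3/10, CG = +√(3/10)
Pairs with CG² = 3/5: (0,-1/2): +√(3/5)

(0,-1/2): +√(3/5)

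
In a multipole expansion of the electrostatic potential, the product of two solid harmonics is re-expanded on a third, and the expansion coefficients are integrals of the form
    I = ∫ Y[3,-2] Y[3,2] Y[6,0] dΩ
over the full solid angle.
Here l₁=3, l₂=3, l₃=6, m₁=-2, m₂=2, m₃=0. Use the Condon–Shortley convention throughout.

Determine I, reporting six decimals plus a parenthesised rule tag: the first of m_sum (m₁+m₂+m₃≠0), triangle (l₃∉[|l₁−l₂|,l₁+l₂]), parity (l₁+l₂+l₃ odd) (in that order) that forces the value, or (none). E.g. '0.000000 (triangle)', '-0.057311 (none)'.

Rules hold: Σm=0, L=12 even, 0≤6≤6.
N = 7·7·13 = 637
Δ = 0!·6!·6!/13! = 1/12012
Racah Σ t=0..0: t=0:+1/1296 = 1/1296
⇒ 3j(3 3 6; 0 0 0)² = 100/3003, sgn +1
Racah Σ t=0..0: t=0:+1/14400 = 1/14400
⇒ 3j(3 3 6; -2 2 0)² = 3/1001, sgn +1
4πI² = N·(3j₀)²·(3jₘ)² = 100/1573
I = +1·√(0.0635728/4π) = 0.07112638
No selection rule forces the value: the integral is nonzero (none).

0.071126 (none)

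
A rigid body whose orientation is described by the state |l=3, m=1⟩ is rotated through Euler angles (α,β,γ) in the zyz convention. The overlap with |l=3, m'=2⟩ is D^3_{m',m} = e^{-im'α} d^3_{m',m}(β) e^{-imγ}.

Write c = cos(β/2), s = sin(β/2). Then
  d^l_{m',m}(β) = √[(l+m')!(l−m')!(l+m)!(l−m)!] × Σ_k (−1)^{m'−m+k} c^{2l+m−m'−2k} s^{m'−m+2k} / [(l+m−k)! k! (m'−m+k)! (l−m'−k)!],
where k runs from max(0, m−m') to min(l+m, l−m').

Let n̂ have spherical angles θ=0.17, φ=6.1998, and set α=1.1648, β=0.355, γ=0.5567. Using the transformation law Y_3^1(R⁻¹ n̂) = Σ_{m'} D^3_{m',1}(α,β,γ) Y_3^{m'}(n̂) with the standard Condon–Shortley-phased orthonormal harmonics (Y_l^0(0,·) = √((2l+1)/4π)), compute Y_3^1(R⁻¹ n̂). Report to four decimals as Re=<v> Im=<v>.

Re=0.3706 Im=-0.0203

Need the full column D^3_{m',1} for m'=−3..3 at α=1.1648, β=0.3550, γ=0.5567.
cos(β/2)=0.984288, sin(β/2)=0.176569
d^3_{-3,1}: single k=4 term ⇒ +0.003647;  D = -0.003572+0.000738i
d^3_{-2,1}: k∈[3..4] ⇒ +0.033200 -0.000534 = +0.032666;  D = -0.006557+0.032001i
d^3_{-1,1}: k∈[2..4] ⇒ +0.175578 -0.007533 +0.000030 = +0.168075;  D = +0.137945+0.096023i
d^3_{0,1}: k∈[1..3] ⇒ +0.565090 -0.054554 +0.000585 = +0.511121;  D = +0.433944-0.270070i
d^3_{1,1}: k∈[0..2] ⇒ +0.909355 -0.234105 +0.005650 = +0.680901;  D = -0.102226-0.673183i
d^3_{2,1}: k∈[0..1] ⇒ -0.515854 +0.033200 = -0.482654;  D = +0.467011+0.121884i
d^3_{3,1}: single k=0 term ⇒ +0.113335;  D = -0.069603+0.089444i
Y_3^{m'}(θ=0.17,φ=6.1998) and Σ D·Y over m':
  (-0.0036+0.0007i)·(+0.0020+0.0005i)  (-0.0066+0.0320i)·(+0.0284+0.0048i)  (+0.1379+0.0960i)·(+0.2101+0.0176i)  (+0.4339-0.2701i)·(+0.6830+0.0000i)  (-0.1022-0.6732i)·(-0.2101+0.0176i)  (+0.4670+0.1219i)·(+0.0284-0.0048i)  (-0.0696+0.0894i)·(-0.0020+0.0005i)
Y_3^1(R⁻¹ n̂) = +0.370579-0.020273i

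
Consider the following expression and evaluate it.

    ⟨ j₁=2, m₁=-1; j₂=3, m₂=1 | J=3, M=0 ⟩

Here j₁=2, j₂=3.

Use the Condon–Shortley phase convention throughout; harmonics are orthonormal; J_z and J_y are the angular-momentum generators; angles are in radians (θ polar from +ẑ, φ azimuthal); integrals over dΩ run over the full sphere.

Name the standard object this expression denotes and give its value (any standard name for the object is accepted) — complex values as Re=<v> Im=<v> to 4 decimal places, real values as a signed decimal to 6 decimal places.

This is a Clebsch–Gordan (vector-coupling) coefficient.
triangle: 2!×2!×4!/9! = 96/362880
(j±m)!: 1!×3!×4!×2!×3!×3! = 10368
prefactor² = (2J+1)×Δ×N² = 96/5
  k=1: −1/(1!×1!×2!×3!×0!×1!) = -1/12
  k=2: +1/(2!×0!×1!×2!×1!×2!) = 1/8
Σ = 1/24  ⇒  CG² = 96/5×(1/24)² = 1/30
CG = +√(1/30) = +0.182574

Clebsch–Gordan coefficient, +√(1/30) ≈ +0.182574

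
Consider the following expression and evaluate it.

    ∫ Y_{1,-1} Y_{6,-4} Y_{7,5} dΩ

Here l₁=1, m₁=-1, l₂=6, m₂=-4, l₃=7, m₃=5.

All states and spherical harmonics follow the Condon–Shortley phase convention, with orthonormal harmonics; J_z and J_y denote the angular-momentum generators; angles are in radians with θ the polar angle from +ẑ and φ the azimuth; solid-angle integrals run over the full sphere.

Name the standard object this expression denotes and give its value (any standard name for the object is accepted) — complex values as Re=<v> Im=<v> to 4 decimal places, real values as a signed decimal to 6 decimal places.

Gaunt coefficient, -0.284256

This is a Gaunt coefficient — the integral of a triple product of spherical harmonics over the sphere.
Rules hold: Σm=0, L=14 even, 5≤7≤7.
N = 3·13·15 = 585
Δ = 0!·2!·12!/15! = 1/1365
Racah Σ t=0..0: t=0:+1/518400 = 1/518400
⇒ 3j(1 6 7; 0 0 0)² = 7/195, sgn -1
Racah Σ t=0..0: t=0:+1/14515200 = 1/14515200
⇒ 3j(1 6 7; -1 -4 5)² = 22/455, sgn +1
4πI² = N·(3j₀)²·(3jₘ)² = 66/65
I = -1·√(1.01538/4π) = -0.28425647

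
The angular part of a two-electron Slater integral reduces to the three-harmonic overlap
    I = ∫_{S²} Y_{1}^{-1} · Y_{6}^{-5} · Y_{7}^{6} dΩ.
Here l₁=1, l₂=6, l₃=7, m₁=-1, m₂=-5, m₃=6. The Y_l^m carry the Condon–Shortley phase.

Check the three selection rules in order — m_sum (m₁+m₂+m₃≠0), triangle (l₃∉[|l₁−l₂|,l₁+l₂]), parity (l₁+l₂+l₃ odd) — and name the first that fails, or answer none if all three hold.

none

m₁+m₂+m₃ = -1 − 5 + 6 = 0  ✓
triangle: |1−6|=5 ≤ l₃=7 ≤ 1+6=7  ✓
parity: l₁+l₂+l₃ = 14 is even  ✓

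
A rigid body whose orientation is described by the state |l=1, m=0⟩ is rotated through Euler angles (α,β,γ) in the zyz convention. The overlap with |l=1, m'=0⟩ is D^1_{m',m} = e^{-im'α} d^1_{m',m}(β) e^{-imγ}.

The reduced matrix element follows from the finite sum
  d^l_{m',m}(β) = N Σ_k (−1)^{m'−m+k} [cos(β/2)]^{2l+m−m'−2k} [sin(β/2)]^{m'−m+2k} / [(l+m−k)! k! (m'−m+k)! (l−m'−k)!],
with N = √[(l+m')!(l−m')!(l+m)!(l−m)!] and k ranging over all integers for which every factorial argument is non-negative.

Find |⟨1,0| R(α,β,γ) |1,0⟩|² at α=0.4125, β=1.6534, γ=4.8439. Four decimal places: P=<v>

Split into d^1_{0,0}(β=1.6534) × two z-phases.
c=cos(1.653400/2)=0.677307, s=sin(1.653400/2)=0.735700; N=√[1·1·1·1]=1.000000
The bounds max(0,m−m')=0 and min(l+m,l−m')=1 give 2 terms
  k=0: (−1)^0·1.0000/(1)·0.6773^2·0.7357^0 = +0.458745
  k=1: (−1)^1·1.0000/(1)·0.6773^0·0.7357^2 = -0.541255
d^1_{0,0}(1.6534) = +0.458745 -0.541255 = -0.082510
|D^1_{0,0}|² = |d^1_{0,0}(β)|² = (-0.082510)² = 0.006808 (the z-rotation phases have unit modulus)

P=0.0068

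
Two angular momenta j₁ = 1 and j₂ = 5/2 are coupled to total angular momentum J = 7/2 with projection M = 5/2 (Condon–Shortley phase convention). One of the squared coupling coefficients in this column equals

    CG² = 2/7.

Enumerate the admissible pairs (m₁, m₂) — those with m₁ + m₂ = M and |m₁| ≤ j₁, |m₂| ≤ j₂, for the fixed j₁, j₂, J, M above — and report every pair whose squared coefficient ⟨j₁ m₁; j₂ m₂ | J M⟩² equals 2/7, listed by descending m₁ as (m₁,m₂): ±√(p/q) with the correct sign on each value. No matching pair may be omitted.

(0,5/2): +√(2/7)

Admissible pairs with m₁+m₂ = M = 5/2: (0,5/2), (1,3/2)
  (m₁,m₂)=(1,3/2): CG² = 5/7, CG = +√(5/7)
  (m₁,m₂)=(0,5/2): CG² = 2/7, CG = +√(2/7)   ← matches the target
Pairs with CG² = 2/7: (0,5/2): +√(2/7)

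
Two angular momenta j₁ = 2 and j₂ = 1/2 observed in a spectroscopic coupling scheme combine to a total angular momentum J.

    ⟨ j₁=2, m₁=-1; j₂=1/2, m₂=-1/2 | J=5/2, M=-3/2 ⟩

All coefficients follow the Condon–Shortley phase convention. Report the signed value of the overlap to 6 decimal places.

√[6·0!4!1!/6! · 1!3!0!1!1!4!] = √(144/5)
  +(−1)^0/∏(0,0,3,0,1,1)! = 1/6  (running 1/6)
⟨..|..⟩ = √(144/5)·(1/6) = +0.894427

+0.894427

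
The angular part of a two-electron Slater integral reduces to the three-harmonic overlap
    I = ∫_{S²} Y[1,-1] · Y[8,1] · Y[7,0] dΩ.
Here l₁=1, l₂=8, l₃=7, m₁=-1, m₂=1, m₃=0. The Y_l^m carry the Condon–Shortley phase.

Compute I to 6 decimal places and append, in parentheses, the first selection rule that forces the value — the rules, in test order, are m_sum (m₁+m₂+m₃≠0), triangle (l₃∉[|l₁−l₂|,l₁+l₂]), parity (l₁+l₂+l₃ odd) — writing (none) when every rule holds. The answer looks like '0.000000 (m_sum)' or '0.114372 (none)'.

-0.183585 (none)

Rules hold: Σm=0, L=16 even, 7≤7≤9.
N = 3·17·15 = 765
Δ = 2!·0!·14!/17! = 1/2040
Racah Σ t=1..1: t=1:−1/25401600 = -1/25401600
⇒ 3j(1 8 7; 0 0 0)² = 8/255, sgn +1
Racah Σ t=2..2: t=2:+1/50803200 = 1/50803200
⇒ 3j(1 8 7; -1 1 0)² = 3/170, sgn -1
4πI² = N·(3j₀)²·(3jₘ)² = 36/85
I = -1·√(0.423529/4π) = -0.18358486
No selection rule forces the value: the integral is nonzero (none).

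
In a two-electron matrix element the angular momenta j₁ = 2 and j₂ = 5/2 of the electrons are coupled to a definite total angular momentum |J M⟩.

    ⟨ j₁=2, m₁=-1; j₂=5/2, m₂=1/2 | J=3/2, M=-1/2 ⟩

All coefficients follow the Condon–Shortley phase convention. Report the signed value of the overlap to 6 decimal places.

+0.487950  (= +√(5/21))

√[4·3!1!2!/7! · 1!3!3!2!1!2!] = √(48/35)
  +(−1)^2/∏(2,1,1,1,0,1)! = 1/2  (running 1/2)
  +(−1)^3/∏(3,0,0,0,1,2)! = -1/12  (running 5/12)
⟨..|..⟩ = √(48/35)·(5/12) = +0.487950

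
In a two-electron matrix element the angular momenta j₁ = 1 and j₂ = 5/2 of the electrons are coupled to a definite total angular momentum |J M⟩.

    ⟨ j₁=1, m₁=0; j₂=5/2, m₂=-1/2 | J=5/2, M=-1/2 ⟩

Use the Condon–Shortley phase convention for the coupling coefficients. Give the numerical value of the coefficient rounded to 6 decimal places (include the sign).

√[6·1!1!4!/7! · 1!1!2!3!2!3!] = √(144/35)
  +(−1)^0/∏(0,1,1,2,0,2)! = 1/4  (running 1/4)
  +(−1)^1/∏(1,0,0,1,1,3)! = -1/6  (running 1/12)
⟨..|..⟩ = √(144/35)·(1/12) = +0.169031

+√(1/35) ≈ +0.169031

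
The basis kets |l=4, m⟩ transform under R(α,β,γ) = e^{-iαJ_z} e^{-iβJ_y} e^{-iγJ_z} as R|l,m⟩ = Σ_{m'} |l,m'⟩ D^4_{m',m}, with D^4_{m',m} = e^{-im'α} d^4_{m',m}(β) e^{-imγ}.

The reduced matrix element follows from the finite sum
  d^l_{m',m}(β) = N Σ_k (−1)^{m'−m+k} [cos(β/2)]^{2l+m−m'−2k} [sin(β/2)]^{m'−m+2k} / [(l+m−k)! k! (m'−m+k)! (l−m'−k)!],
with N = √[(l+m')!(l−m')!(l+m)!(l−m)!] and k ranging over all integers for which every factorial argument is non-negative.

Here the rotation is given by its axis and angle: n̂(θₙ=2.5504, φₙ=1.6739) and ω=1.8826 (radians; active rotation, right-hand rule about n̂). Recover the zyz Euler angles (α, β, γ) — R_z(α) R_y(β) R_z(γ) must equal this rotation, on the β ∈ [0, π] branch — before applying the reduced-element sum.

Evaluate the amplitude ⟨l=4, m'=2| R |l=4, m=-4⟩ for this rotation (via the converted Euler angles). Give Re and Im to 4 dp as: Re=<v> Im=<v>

Re=-0.0240 Im=-0.0258

Axis–angle → zyz. n̂ = (sinθₙcosφₙ, sinθₙsinφₙ, cosθₙ) = (-0.057363, +0.554392, -0.830277), ω = 1.8826.
R = I cosω + sinω [n̂]ₓ + (1−cosω) n̂n̂ᵀ gives
  R = [-0.302476, +0.748684, +0.589898; -0.831800, +0.094862, -0.546910; -0.465422, -0.656104, +0.594062]
β = atan2(√(R₁₃²+R₂₃²), R₃₃) = 0.934697; α = atan2(R₂₃, R₁₃) mod 2π = 5.535584; γ = atan2(R₃₂, −R₃₁) mod 2π = 5.329377
D^4_{2,-4}(5.5356,0.9347,5.3294) = e^{-i·2·5.5356}·d^4_{2,-4}(0.9347)·e^{-i·-4·5.3294}. Compute d first:
With c≡cos(β/2)=0.892766 and s≡sin(β/2)=0.450521, N=[720·2·1·40320]^{1/2}=7619.763776
The bounds max(0,m−m')=0 and min(l+m,l−m')=0 give 1 term
  k=0: (−1)^6·7619.7638/(1440)·0.8928^2·0.4505^6 = +0.035265
d^4_{2,-4}(0.9347) = +0.035265
D = (+0.075522+0.997144i)·(+0.035265)·(-0.781556+0.623835i) = -0.024018-0.025821i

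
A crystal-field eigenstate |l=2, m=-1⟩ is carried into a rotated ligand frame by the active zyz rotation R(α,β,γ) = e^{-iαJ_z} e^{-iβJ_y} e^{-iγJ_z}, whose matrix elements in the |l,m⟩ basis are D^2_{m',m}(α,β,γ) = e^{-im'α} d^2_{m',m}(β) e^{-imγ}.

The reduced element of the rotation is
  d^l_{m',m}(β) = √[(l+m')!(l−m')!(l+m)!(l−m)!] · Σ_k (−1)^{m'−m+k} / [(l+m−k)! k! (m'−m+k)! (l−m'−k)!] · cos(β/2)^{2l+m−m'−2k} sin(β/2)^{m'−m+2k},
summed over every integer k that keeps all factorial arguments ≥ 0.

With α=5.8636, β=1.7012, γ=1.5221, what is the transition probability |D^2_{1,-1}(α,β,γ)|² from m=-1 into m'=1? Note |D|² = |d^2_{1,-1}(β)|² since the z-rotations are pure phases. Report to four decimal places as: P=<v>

D^2_{1,-1}(5.8636,1.7012,1.5221) = e^{-i·1·5.8636}·d^2_{1,-1}(1.7012)·e^{-i·-1·1.5221}. Compute d first:
c=cos(1.701200/2)=0.659532, s=sin(1.701200/2)=0.751676; N=√[6·1·1·6]=6.000000
Admissible k: 0..1 (factorial args all ≥0)
  k=0: (−1)^2·6.0000/(2)·0.6595^2·0.7517^2 = +0.737318
  k=1: (−1)^3·6.0000/(6)·0.6595^0·0.7517^4 = -0.319244
d^2_{1,-1}(1.7012) = +0.737318 -0.319244 = +0.418074
|D^2_{1,-1}|² = |d^2_{1,-1}(β)|² = (+0.418074)² = 0.174786 (the z-rotation phases have unit modulus)

P=0.1748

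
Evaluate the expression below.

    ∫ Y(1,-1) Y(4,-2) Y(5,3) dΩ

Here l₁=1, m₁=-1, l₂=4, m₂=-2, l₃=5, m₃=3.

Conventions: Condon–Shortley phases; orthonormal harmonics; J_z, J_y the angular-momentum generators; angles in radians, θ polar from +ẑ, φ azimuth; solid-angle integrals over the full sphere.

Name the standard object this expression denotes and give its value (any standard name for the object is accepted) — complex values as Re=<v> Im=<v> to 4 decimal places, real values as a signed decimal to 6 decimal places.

This is a Gaunt coefficient — the integral of a triple product of spherical harmonics over the sphere.
Checks pass: Σm=0; 10 even; l₃=5∈[3,5].
(2·1+1)(2·4+1)(2·5+1) = 297
Δ: 0! 2! 8! / 11! → 1/495
sum: t=0:+1/576 = 1/576
3j²(1 4 5; 0 0 0) = Δ·Π!·Σ² = 5/99  (sign -1)
sum: t=0:+1/2880 = 1/2880
3j²(1 4 5; -1 -2 3) = Δ·Π!·Σ² = 28/495  (sign +1)
combine: 4πI² = 297·5/99·28/495 = 28/33
take √, sign -1: I = -0.25984664

Gaunt coefficient, -0.259847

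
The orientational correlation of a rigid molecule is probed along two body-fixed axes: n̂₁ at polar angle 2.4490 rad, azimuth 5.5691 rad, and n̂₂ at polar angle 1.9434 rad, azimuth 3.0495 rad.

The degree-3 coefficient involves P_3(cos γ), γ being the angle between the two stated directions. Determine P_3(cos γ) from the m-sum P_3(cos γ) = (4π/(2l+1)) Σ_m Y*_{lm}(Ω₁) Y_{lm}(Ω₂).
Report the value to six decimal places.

0.283796

Addition theorem: P_3(cos γ) = (4π/7) Σ_m Y*_{lm}(Ω₁) Y_{lm}(Ω₂), m = −3…3:
  [-3]  conj(Y_{3,-3})(Ω₁) = (-0.058750, -0.091364) ; Y_{3,-3}(Ω₂) = (-0.324312, -0.091952) ; Δ = (0.010652, 0.035033)
  [-2]  conj(Y_{3,-2})(Ω₁) = (-0.045583, 0.317426) ; Y_{3,-2}(Ω₂) = (-0.317281, -0.059108) ; Δ = (0.033225, -0.098019)
  [-1]  conj(Y_{3,-1})(Ω₁) = (0.305868, -0.265082) ; Y_{3,-1}(Ω₂) = (0.101119, 0.009339) ; Δ = (0.033405, -0.023948)
  [+0]  conj(Y_{3,0})(Ω₁) = (0.011095, -0.000000) ; Y_{3,0}(Ω₂) = (0.317536, 0.000000) ; Δ = (0.003523, 0.000000)
  [+1]  conj(Y_{3,1})(Ω₁) = (-0.305868, -0.265082) ; Y_{3,1}(Ω₂) = (-0.101119, 0.009339) ; Δ = (0.033405, 0.023948)
  [+2]  conj(Y_{3,2})(Ω₁) = (-0.045583, -0.317426) ; Y_{3,2}(Ω₂) = (-0.317281, 0.059108) ; Δ = (0.033225, 0.098019)
  [+3]  conj(Y_{3,3})(Ω₁) = (0.058750, -0.091364) ; Y_{3,3}(Ω₂) = (0.324312, -0.091952) ; Δ = (0.010652, -0.035033)
Total Σ_m = (0.158087, -0.000000). Multiply by 1.795196: (0.283796, -0.000000). P_3(cos γ) = 0.283796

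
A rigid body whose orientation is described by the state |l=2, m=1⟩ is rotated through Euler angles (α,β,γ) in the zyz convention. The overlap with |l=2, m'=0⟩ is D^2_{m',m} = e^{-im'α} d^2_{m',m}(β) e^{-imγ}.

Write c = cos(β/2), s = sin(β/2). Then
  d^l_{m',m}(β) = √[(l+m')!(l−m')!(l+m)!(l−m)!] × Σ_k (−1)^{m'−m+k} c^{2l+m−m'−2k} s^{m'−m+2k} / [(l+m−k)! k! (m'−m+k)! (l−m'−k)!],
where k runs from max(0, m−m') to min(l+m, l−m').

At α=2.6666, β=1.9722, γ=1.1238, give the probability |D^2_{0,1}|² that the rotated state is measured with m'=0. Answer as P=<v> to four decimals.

P=0.1940

First d^2_{0,1}(β=1.9722), then the phase factors e^{-i(0)α} and e^{-i(1)γ}:
c=cos(1.972200/2)=0.551946, s=sin(1.972200/2)=0.833880; N=√[2·2·6·1]=4.898979
Admissible k: 1..2 (factorial args all ≥0)
  k=1: (−1)^0·4.8990/(2)·0.5519^3·0.8339^1 = +0.343455
  k=2: (−1)^1·4.8990/(2)·0.5519^1·0.8339^3 = -0.783940
d^2_{0,1}(1.9722) = +0.343455 -0.783940 = -0.440485
|D^2_{0,1}|² = |d^2_{0,1}(β)|² = (-0.440485)² = 0.194027 (the z-rotation phases have unit modulus)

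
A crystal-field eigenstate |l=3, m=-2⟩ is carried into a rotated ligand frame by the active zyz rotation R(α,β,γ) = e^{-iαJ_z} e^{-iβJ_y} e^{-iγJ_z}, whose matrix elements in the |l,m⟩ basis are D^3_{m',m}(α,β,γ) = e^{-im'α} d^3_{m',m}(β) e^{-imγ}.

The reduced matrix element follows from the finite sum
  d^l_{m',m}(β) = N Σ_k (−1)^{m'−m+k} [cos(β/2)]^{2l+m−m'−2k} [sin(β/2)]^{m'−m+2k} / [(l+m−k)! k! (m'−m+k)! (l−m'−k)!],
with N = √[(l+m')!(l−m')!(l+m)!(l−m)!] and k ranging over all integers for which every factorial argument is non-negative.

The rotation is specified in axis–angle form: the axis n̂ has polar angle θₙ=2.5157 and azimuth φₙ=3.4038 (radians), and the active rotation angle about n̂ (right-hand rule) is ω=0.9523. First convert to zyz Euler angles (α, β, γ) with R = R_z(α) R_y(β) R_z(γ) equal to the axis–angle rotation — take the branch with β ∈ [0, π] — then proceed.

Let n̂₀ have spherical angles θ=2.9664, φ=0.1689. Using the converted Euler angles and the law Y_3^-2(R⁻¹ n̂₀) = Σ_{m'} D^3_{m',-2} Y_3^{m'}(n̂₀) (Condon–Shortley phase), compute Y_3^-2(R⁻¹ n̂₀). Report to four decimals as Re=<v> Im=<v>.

Axis–angle → zyz. n̂ = (sinθₙcosφₙ, sinθₙsinφₙ, cosθₙ) = (-0.565798, -0.151852, -0.810441), ω = 0.9523.
R = I cosω + sinω [n̂]ₓ + (1−cosω) n̂n̂ᵀ gives
  R = [+0.714325, +0.696409, +0.068954; -0.624206, +0.589500, +0.512696; +0.316398, -0.409273, +0.855797]
β = atan2(√(R₁₃²+R₂₃²), R₃₃) = 0.543707; α = atan2(R₂₃, R₁₃) mod 2π = 1.437106; γ = atan2(R₃₂, −R₃₁) mod 2π = 4.054284
Need the full column D^3_{m',-2} for m'=−3..3 at α=1.4371, β=0.5437, γ=4.0543.
cos(β/2)=0.963275, sin(β/2)=0.268517
d^3_{-3,-2}: single k=1 term ⇒ +0.545505;  D = +0.539663-0.079623i
d^3_{-2,-2}: k∈[0..1] ⇒ +0.798916 -0.310396 = +0.488521;  D = -0.006251-0.488481i
d^3_{-1,-2}: k∈[0..1] ⇒ -0.704245 +0.109445 = -0.594799;  D = +0.590458+0.071733i
d^3_{0,-2}: k∈[0..1] ⇒ +0.340021 -0.026421 = +0.313600;  D = -0.078979+0.303492i
d^3_{1,-2}: k∈[0..1] ⇒ -0.109445 +0.004252 = -0.105193;  D = -0.097363-0.039826i
d^3_{2,-2}: k∈[0..1] ⇒ +0.024119 -0.000375 = +0.023744;  D = +0.011839-0.020582i
d^3_{3,-2}: single k=0 term ⇒ -0.003294;  D = +0.002611+0.002008i
Y_3^{m'}(θ=2.9664,φ=0.1689) and Σ D·Y over m':
  (+0.5397-0.0796i)·(+0.0019-0.0011i)  (-0.0063-0.4885i)·(-0.0288+0.0101i)  (+0.5905+0.0717i)·(+0.2137-0.0364i)  (-0.0790+0.3035i)·(-0.6791+0.0000i)  (-0.0974-0.0398i)·(-0.2137-0.0364i)  (+0.0118-0.0206i)·(-0.0288-0.0101i)  (+0.0026+0.0020i)·(-0.0019-0.0011i)
Y_3^-2(R⁻¹ n̂) = +0.207303-0.186473i

Re=0.2073 Im=-0.1865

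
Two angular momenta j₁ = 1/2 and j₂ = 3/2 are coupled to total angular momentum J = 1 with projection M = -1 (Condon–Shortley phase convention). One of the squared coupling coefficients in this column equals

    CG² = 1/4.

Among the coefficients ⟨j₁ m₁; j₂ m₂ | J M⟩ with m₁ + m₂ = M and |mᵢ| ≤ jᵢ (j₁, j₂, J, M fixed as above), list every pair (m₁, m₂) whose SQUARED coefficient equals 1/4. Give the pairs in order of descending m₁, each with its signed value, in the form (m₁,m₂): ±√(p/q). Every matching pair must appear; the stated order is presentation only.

(-1/2,-1/2): −√(1/4)

Admissible pairs with m₁+m₂ = M = -1: (-1/2,-1/2), (1/2,-3/2)
  (m₁,m₂)=(1/2,-3/2): CG² = 3/4, CG = +√(3/4)
  (m₁,m₂)=(-1/2,-1/2): CG² = 1/4, CG = −√(1/4)   ← matches the target
Pairs with CG² = 1/4: (-1/2,-1/2): −√(1/4)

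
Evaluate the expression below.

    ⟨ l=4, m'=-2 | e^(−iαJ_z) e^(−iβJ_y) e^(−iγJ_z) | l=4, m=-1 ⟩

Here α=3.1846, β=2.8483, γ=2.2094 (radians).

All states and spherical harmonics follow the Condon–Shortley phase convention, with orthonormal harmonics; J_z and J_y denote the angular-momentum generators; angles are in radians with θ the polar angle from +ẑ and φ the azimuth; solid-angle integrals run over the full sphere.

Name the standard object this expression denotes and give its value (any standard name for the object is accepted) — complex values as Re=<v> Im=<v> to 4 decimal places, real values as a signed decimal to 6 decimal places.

This is a Wigner D-matrix element — the rotation-matrix element ⟨l m'| R(α,β,γ) |l m⟩ in the angular-momentum basis.
Split into d^4_{-2,-1}(β=2.8483) × two z-phases.
c=cos(2.848300/2)=0.146121, s=sin(2.848300/2)=0.989267; N=√[2·720·6·120]=1018.233765
Admissible k: 1..3 (factorial args all ≥0)
  k=1: (−1)^0·1018.2338/(240)·0.1461^7·0.9893^1 = +0.000006
  k=2: (−1)^1·1018.2338/(48)·0.1461^5·0.9893^3 = -0.001368
  k=3: (−1)^2·1018.2338/(72)·0.1461^3·0.9893^5 = +0.041804
d^4_{-2,-1}(2.8483) = +0.000006 -0.001368 +0.041804 = +0.040442
Phases: e^{-i·(-2)·3.1846}=+0.996303+0.085909i, e^{-i·(-1)·2.2094}=-0.596075+0.802929i ⇒ D=-0.026807+0.030281i

Wigner D-matrix element, Re=-0.0268 Im=0.0303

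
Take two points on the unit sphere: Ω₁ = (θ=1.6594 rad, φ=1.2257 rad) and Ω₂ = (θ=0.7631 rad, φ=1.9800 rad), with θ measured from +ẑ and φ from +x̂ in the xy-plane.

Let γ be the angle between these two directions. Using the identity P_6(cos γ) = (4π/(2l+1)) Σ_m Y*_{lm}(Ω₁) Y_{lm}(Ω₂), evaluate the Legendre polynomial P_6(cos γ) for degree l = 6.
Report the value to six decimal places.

0.323707

Expand P_6 via completeness: Σ_{m} conj(Y_{6,m}) at Ω₁ times Y_{6,m} at Ω₂ —
  m=-6: Y*=(0.226115, 0.414115)  Y=(0.040738, 0.033375)  product (-0.004610, 0.024417)
  m=-5: Y*=(-0.143465, 0.022371)  Y=(-0.169619, 0.087278)  product (0.022382, -0.016316)
  m=-4: Y*=(-0.060747, 0.315164)  Y=(-0.025488, -0.385511)  product (0.123048, 0.015386)
  m=-3: Y*=(-0.142750, -0.084699)  Y=(0.401813, 0.143578)  product (-0.045198, -0.054529)
  m=-2: Y*=(-0.214568, 0.177161)  Y=(-0.063876, 0.068239)  product (0.001617, -0.025958)
  m=-1: Y*=(-0.058558, -0.162897)  Y=(0.136466, 0.314667)  product (0.043267, -0.040656)
  m=+0: Y*=(-0.266803, -0.000000)  Y=(-0.201894, 0.000000)  product (0.053866, 0.000000)
  m=+1: Y*=(0.058558, -0.162897)  Y=(-0.136466, 0.314667)  product (0.043267, 0.040656)
  m=+2: Y*=(-0.214568, -0.177161)  Y=(-0.063876, -0.068239)  product (0.001617, 0.025958)
  m=+3: Y*=(0.142750, -0.084699)  Y=(-0.401813, 0.143578)  product (-0.045198, 0.054529)
  m=+4: Y*=(-0.060747, -0.315164)  Y=(-0.025488, 0.385511)  product (0.123048, -0.015386)
  m=+5: Y*=(0.143465, 0.022371)  Y=(0.169619, 0.087278)  product (0.022382, 0.016316)
  m=+6: Y*=(0.226115, -0.414115)  Y=(0.040738, -0.033375)  product (-0.004610, -0.024417)
Σ over m = (0.334877, 0.000000); ×(4π/13) → (0.323707, 0.000000). Real part: 0.323707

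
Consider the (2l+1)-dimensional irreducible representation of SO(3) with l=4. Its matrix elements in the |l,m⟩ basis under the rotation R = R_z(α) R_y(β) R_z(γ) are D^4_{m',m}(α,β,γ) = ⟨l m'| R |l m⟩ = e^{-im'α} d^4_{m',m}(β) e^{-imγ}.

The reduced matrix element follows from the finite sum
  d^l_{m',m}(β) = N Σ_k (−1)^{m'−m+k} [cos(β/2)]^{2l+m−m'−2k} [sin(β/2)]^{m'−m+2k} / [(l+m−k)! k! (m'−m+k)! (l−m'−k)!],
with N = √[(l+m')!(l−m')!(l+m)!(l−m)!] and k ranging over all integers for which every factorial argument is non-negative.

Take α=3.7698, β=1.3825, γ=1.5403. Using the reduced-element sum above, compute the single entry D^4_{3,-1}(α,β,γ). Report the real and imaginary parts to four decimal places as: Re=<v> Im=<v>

Re=-0.4270 Im=0.1531

Split into d^4_{3,-1}(β=1.3825) × two z-phases.
With c≡cos(β/2)=0.770450 and s≡sin(β/2)=0.637501, N=[5040·1·6·120]^{1/2}=1904.940944
k∈{0,1} keeps every argument non-negative
  k=0: (−1)^4·1904.9409/(144)·0.7704^4·0.6375^4 = +0.769873
  k=1: (−1)^5·1904.9409/(240)·0.7704^2·0.6375^6 = -0.316259
d^4_{3,-1}(1.3825) = +0.769873 -0.316259 = +0.453614
D = (+0.308700+0.951160i)·(+0.453614)·(+0.030492+0.999535i) = -0.426989+0.153121i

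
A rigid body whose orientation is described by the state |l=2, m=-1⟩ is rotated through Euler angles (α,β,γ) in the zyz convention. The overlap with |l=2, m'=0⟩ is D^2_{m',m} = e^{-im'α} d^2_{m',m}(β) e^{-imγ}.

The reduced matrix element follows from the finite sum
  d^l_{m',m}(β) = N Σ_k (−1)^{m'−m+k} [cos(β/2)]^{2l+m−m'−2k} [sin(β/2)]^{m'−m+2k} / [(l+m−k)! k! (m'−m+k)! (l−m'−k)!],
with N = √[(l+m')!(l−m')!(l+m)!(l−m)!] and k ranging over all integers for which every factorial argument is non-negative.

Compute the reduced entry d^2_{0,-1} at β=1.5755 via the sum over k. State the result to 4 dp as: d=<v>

d^2_{0,-1}(β=1.5755) via the finite sum:
c=cos(1.575500/2)=0.705442, s=sin(1.575500/2)=0.708768; N=√[2·2·1·6]=4.898979
k∈{0,1} keeps every argument non-negative
  k=0: (−1)^1·4.8990/(2)·0.7054^3·0.7088^1 = -0.609485
  k=1: (−1)^2·4.8990/(2)·0.7054^1·0.7088^3 = +0.615246
d^2_{0,-1}(1.5755) = -0.609485 +0.615246 = +0.005761

d=0.0058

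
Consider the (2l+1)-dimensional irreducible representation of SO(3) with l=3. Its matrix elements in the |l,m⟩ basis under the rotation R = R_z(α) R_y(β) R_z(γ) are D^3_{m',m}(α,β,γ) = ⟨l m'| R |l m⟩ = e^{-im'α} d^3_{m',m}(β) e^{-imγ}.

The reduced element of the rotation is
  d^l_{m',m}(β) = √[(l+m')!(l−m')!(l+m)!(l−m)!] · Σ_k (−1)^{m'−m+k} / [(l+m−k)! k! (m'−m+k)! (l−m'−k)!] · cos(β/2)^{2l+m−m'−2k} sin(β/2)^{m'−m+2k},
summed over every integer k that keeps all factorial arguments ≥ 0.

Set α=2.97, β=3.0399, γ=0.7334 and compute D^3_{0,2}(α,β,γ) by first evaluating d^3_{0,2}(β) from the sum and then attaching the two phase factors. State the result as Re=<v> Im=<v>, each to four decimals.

Re=-0.0015 Im=0.0140

First d^3_{0,2}(β=3.0399), then the phase factors e^{-i(0)α} and e^{-i(2)γ}:
c=cos(3.039900/2)=0.050824, s=sin(3.039900/2)=0.998708; N=√[6·6·120·1]=65.726707
Admissible k: 2..3 (factorial args all ≥0)
  k=2: (−1)^0·65.7267/(12)·0.0508^4·0.9987^2 = +0.000036
  k=3: (−1)^1·65.7267/(12)·0.0508^2·0.9987^4 = -0.014075
d^3_{0,2}(3.0399) = +0.000036 -0.014075 = -0.014039
Phases: e^{-i·(0)·2.9700}=+1.000000+0.000000i, e^{-i·(2)·0.7334}=+0.103809-0.994597i ⇒ D=-0.001457+0.013963i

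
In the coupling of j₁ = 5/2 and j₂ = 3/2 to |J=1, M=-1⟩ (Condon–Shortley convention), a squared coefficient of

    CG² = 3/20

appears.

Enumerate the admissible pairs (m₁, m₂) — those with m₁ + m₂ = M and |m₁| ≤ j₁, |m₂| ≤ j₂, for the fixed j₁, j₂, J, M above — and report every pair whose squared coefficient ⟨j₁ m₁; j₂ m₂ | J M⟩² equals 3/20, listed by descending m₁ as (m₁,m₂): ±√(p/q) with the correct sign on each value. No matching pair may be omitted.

Admissible pairs with m₁+m₂ = M = -1: (-5/2,3/2), (-3/2,1/2), (-1/2,-1/2), (1/2,-3/2)
  (m₁,m₂)=(1/2,-3/2): CG² = 1/20, CG = +√(1/20)
  (m₁,m₂)=(-1/2,-1/2): CG² = 3/20, CG = −√(3/20)   ← matches the target
  (m₁,m₂)=(-3/2,1/2): CG² = 3/10, CG = +√(3/10)
  (m₁,m₂)=(-5/2,3/2): CG² = 1/2, CG = −√(1/2)
Pairs with CG² = 3/20: (-1/2,-1/2): −√(3/20)

(-1/2,-1/2): −√(3/20)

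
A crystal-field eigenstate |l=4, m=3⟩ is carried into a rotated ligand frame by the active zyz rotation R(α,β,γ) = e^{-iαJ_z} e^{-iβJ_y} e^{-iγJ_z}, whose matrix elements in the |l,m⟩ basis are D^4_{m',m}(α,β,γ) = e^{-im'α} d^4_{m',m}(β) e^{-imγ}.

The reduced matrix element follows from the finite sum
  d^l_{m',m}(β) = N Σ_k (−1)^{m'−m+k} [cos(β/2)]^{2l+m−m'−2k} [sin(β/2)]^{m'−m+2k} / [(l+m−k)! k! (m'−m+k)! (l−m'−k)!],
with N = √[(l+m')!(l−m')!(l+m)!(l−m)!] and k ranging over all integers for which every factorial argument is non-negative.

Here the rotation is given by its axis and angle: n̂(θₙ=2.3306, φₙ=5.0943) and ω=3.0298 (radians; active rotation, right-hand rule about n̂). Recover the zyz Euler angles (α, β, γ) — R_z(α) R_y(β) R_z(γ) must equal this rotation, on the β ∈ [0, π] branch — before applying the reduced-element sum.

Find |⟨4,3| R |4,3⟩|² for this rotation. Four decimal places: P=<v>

P=0.1186

Axis–angle → zyz. n̂ = (sinθₙcosφₙ, sinθₙsinφₙ, cosθₙ) = (+0.270193, -0.672740, -0.688779), ω = 3.0298.
R = I cosω + sinω [n̂]ₓ + (1−cosω) n̂n̂ᵀ gives
  R = [-0.848205, -0.285564, -0.446095; -0.439245, -0.091424, +0.893703; -0.295994, +0.953989, -0.047886]
β = atan2(√(R₁₃²+R₂₃²), R₃₃) = 1.618700; α = atan2(R₂₃, R₁₃) mod 2π = 2.033767; γ = atan2(R₃₂, −R₃₁) mod 2π = 1.269945
Split into d^4_{3,3}(β=1.6187) × two z-phases.
c=cos(1.618700/2)=0.689969, s=sin(1.618700/2)=0.723839; N=√[5040·1·5040·1]=5040.000000
k∈{0,1} keeps every argument non-negative
  k=0: (−1)^0·5040.0000/(5040)·0.6900^8·0.7238^0 = +0.051361
  k=1: (−1)^1·5040.0000/(720)·0.6900^6·0.7238^2 = -0.395694
d^4_{3,3}(1.6187) = +0.051361 -0.395694 = -0.344332
|D^4_{3,3}|² = |d^4_{3,3}(β)|² = (-0.344332)² = 0.118565 (the z-rotation phases have unit modulus)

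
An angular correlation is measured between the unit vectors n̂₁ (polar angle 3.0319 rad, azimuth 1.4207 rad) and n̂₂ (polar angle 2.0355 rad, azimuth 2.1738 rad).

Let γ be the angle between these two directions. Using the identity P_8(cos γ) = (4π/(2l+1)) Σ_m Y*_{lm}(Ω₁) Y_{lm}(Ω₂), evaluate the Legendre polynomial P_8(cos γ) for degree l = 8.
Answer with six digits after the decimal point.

-0.025538

Expand P_8 via completeness: Σ_{m} conj(Y_{8,m}) at Ω₁ times Y_{8,m} at Ω₂ —
  m=-8: (0.00000 - 0.00000j) × (0.02342 + 0.20892j) = 0.00000 + 0.00000j  (running Σ = 0.00000 + 0.00000j)
  m=-7: (0.00000 + 0.00000j) × (0.37169 + 0.19891j) = 0.00000 + 0.00000j  (running Σ = 0.00000 + 0.00000j)
  m=-6: (-0.00001 + 0.00001j) × (0.34361 - 0.17733j) = -0.00000 + 0.00000j  (running Σ = -0.00000 + 0.00000j)
  m=-5: (-0.00010 - 0.00011j) × (0.00033 - 0.00262j) = -0.00000 + 0.00000j  (running Σ = -0.00000 + 0.00000j)
  m=-4: (0.00155 - 0.00106j) × (0.25768 + 0.23041j) = 0.00065 + 0.00008j  (running Σ = 0.00064 + 0.00009j)
  m=-3: (0.00763 + 0.01577j) × (0.17631 - 0.04281j) = 0.00202 + 0.00245j  (running Σ = 0.00266 + 0.00254j)
  m=-2: (-0.11053 + 0.03421j) × (-0.09361 + 0.24514j) = 0.00196 - 0.03030j  (running Σ = 0.00462 - 0.02776j)
  m=-1: (-0.07256 - 0.47979j) × (0.13558 + 0.19690j) = 0.08463 - 0.07934j  (running Σ = 0.08926 - 0.10709j)
  m=0: (0.92439 + 0.00000j) × (-0.23049 + 0.00000j) = -0.21306 + 0.00000j  (running Σ = -0.12381 - 0.10709j)
  m=1: (0.07256 - 0.47979j) × (-0.13558 + 0.19690j) = 0.08463 + 0.07934j  (running Σ = -0.03917 - 0.02776j)
  m=2: (-0.11053 - 0.03421j) × (-0.09361 - 0.24514j) = 0.00196 + 0.03030j  (running Σ = -0.03721 + 0.00254j)
  m=3: (-0.00763 + 0.01577j) × (-0.17631 - 0.04281j) = 0.00202 - 0.00245j  (running Σ = -0.03519 + 0.00009j)
  m=4: (0.00155 + 0.00106j) × (0.25768 - 0.23041j) = 0.00065 - 0.00008j  (running Σ = -0.03455 + 0.00000j)
  m=5: (0.00010 - 0.00011j) × (-0.00033 - 0.00262j) = -0.00000 - 0.00000j  (running Σ = -0.03455 + 0.00000j)
  m=6: (-0.00001 - 0.00001j) × (0.34361 + 0.17733j) = -0.00000 - 0.00000j  (running Σ = -0.03455 + 0.00000j)
  m=7: (-0.00000 + 0.00000j) × (-0.37169 + 0.19891j) = 0.00000 - 0.00000j  (running Σ = -0.03455 + 0.00000j)
  m=8: (0.00000 + 0.00000j) × (0.02342 - 0.20892j) = 0.00000 - 0.00000j  (running Σ = -0.03455 + 0.00000j)
Accumulated sum -0.03455 + 0.00000j; after 4π/(2l+1) scaling, -0.02554 + 0.00000j ⇒ P_8 = -0.025538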